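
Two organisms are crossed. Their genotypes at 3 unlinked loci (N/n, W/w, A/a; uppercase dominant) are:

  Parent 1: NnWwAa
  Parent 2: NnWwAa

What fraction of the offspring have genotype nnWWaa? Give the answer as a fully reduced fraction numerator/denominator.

NnWwAa gametes: NWA×1, NWa×1, NwA×1, Nwa×1, nWA×1, nWa×1, nwA×1, nwa×1
NnWwAa gametes: NWA×1, NWa×1, NwA×1, Nwa×1, nWA×1, nWa×1, nwA×1, nwa×1
NnWwAa×NnWwAa grid (8·8=64): NNWWAA=1 NNWWAa=2 NNWWaa=1 NNWwAA=2 NNWwAa=4 NNWwaa=2 NNwwAA=1 NNwwAa=2 NNwwaa=1 NnWWAA=2 NnWWAa=4 NnWWaa=2 NnWwAA=4 NnWwAa=8 NnWwaa=4 NnwwAA=2 NnwwAa=4 Nnwwaa=2 nnWWAA=1 nnWWAa=2 nnWWaa=1 nnWwAA=2 nnWwAa=4 nnWwaa=2 nnwwAA=1 nnwwAa=2 nnwwaa=1
nnWWaa hits 1/64; gcd=1; 1÷1/64÷1 = 1/64

P(nnWWaa) = 1/64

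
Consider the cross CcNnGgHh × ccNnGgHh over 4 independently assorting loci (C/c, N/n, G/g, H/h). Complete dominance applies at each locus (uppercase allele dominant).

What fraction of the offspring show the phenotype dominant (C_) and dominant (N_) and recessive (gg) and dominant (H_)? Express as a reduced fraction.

P(C_ N_ gg H_) = 9/128

CcNnGgHh gametes: CNGH×1, CNGh×1, CNgH×1, CNgh×1, CnGH×1, CnGh×1, CngH×1, Cngh×1, cNGH×1, cNGh×1, cNgH×1, cNgh×1, cnGH×1, cnGh×1, cngH×1, cngh×1
ccNnGgHh gametes: cNGH×2, cNGh×2, cNgH×2, cNgh×2, cnGH×2, cnGh×2, cngH×2, cngh×2
CcNnGgHh×ccNnGgHh grid (16·16=256): CcNNGGHH=2 CcNNGGHh=4 CcNNGGhh=2 CcNNGgHH=4 CcNNGgHh=8 CcNNGghh=4 CcNNggHH=2 CcNNggHh=4 CcNNgghh=2 CcNnGGHH=4 CcNnGGHh=8 CcNnGGhh=4 CcNnGgHH=8 CcNnGgHh=16 CcNnGghh=8 CcNnggHH=4 CcNnggHh=8 CcNngghh=4 CcnnGGHH=2 CcnnGGHh=4 CcnnGGhh=2 CcnnGgHH=4 CcnnGgHh=8 CcnnGghh=4 CcnnggHH=2 CcnnggHh=4 Ccnngghh=2 ccNNGGHH=2 ccNNGGHh=4 ccNNGGhh=2 ccNNGgHH=4 ccNNGgHh=8 ccNNGghh=4 ccNNggHH=2 ccNNggHh=4 ccNNgghh=2 ccNnGGHH=4 ccNnGGHh=8 ccNnGGhh=4 ccNnGgHH=8 ccNnGgHh=16 ccNnGghh=8 ccNnggHH=4 ccNnggHh=8 ccNngghh=4 ccnnGGHH=2 ccnnGGHh=4 ccnnGGhh=2 ccnnGgHH=4 ccnnGgHh=8 ccnnGghh=4 ccnnggHH=2 ccnnggHh=4 ccnngghh=2
C_ N_ gg H_ hits 18/256; gcd=2; 18÷2/256÷2 = 9/128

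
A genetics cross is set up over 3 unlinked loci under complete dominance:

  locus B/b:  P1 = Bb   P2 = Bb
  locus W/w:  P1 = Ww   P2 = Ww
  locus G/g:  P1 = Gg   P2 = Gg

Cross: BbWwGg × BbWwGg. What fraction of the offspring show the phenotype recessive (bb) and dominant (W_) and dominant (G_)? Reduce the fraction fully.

BbWwGg gametes: BWG×1, BWg×1, BwG×1, Bwg×1, bWG×1, bWg×1, bwG×1, bwg×1
BbWwGg gametes: BWG×1, BWg×1, BwG×1, Bwg×1, bWG×1, bWg×1, bwG×1, bwg×1
BbWwGg×BbWwGg grid (8·8=64): BBWWGG=1 BBWWGg=2 BBWWgg=1 BBWwGG=2 BBWwGg=4 BBWwgg=2 BBwwGG=1 BBwwGg=2 BBwwgg=1 BbWWGG=2 BbWWGg=4 BbWWgg=2 BbWwGG=4 BbWwGg=8 BbWwgg=4 BbwwGG=2 BbwwGg=4 Bbwwgg=2 bbWWGG=1 bbWWGg=2 bbWWgg=1 bbWwGG=2 bbWwGg=4 bbWwgg=2 bbwwGG=1 bbwwGg=2 bbwwgg=1
bb W_ G_ hits 9/64; gcd=1; 9÷1/64÷1 = 9/64

P(bb W_ G_) = 9/64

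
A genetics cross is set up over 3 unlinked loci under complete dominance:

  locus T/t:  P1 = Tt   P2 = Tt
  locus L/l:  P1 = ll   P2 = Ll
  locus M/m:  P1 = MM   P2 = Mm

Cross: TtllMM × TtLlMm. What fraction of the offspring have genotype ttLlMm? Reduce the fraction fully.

TtllMM gametes: TlM×4, tlM×4
TtLlMm gametes: TLM×1, TLm×1, TlM×1, Tlm×1, tLM×1, tLm×1, tlM×1, tlm×1
TtllMM×TtLlMm grid (8·8=64): TTLlMM=4 TTLlMm=4 TTllMM=4 TTllMm=4 TtLlMM=8 TtLlMm=8 TtllMM=8 TtllMm=8 ttLlMM=4 ttLlMm=4 ttllMM=4 ttllMm=4
ttLlMm hits 4/64; gcd=4; 4÷4/64÷4 = 1/16

P(ttLlMm) = 1/16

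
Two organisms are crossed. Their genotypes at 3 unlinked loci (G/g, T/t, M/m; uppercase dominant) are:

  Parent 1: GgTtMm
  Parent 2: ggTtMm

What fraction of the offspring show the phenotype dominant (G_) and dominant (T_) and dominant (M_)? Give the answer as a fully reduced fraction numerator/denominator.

GgTtMm gametes: GTM×1, GTm×1, GtM×1, Gtm×1, gTM×1, gTm×1, gtM×1, gtm×1
ggTtMm gametes: gTM×2, gTm×2, gtM×2, gtm×2
GgTtMm×ggTtMm grid (8·8=64): GgTTMM=2 GgTTMm=4 GgTTmm=2 GgTtMM=4 GgTtMm=8 GgTtmm=4 GgttMM=2 GgttMm=4 Ggttmm=2 ggTTMM=2 ggTTMm=4 ggTTmm=2 ggTtMM=4 ggTtMm=8 ggTtmm=4 ggttMM=2 ggttMm=4 ggttmm=2
G_ T_ M_ hits 18/64; gcd=2; 18÷2/64÷2 = 9/32

P(G_ T_ M_) = 9/32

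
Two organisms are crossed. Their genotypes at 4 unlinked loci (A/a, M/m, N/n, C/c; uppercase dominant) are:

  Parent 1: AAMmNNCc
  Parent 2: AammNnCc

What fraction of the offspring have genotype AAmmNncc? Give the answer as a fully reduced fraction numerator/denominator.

AAMmNNCc gametes: AMNC×4, AMNc×4, AmNC×4, AmNc×4
AammNnCc gametes: AmNC×2, AmNc×2, AmnC×2, Amnc×2, amNC×2, amNc×2, amnC×2, amnc×2
AAMmNNCc×AammNnCc grid (16·16=256): AAMmNNCC=8 AAMmNNCc=16 AAMmNNcc=8 AAMmNnCC=8 AAMmNnCc=16 AAMmNncc=8 AAmmNNCC=8 AAmmNNCc=16 AAmmNNcc=8 AAmmNnCC=8 AAmmNnCc=16 AAmmNncc=8 AaMmNNCC=8 AaMmNNCc=16 AaMmNNcc=8 AaMmNnCC=8 AaMmNnCc=16 AaMmNncc=8 AammNNCC=8 AammNNCc=16 AammNNcc=8 AammNnCC=8 AammNnCc=16 AammNncc=8
AAmmNncc hits 8/256; gcd=8; 8÷8/256÷8 = 1/32

P(AAmmNncc) = 1/32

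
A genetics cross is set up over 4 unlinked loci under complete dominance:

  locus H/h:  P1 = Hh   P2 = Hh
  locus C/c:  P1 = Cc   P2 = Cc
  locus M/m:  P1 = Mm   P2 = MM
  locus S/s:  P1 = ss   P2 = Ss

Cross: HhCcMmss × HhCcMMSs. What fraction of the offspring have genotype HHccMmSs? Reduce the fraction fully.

P(HHccMmSs) = 1/64

HhCcMmss gametes: HCMs×2, HCms×2, HcMs×2, Hcms×2, hCMs×2, hCms×2, hcMs×2, hcms×2
HhCcMMSs gametes: HCMS×2, HCMs×2, HcMS×2, HcMs×2, hCMS×2, hCMs×2, hcMS×2, hcMs×2
HhCcMmss×HhCcMMSs grid (16·16=256): HHCCMMSs=4 HHCCMMss=4 HHCCMmSs=4 HHCCMmss=4 HHCcMMSs=8 HHCcMMss=8 HHCcMmSs=8 HHCcMmss=8 HHccMMSs=4 HHccMMss=4 HHccMmSs=4 HHccMmss=4 HhCCMMSs=8 HhCCMMss=8 HhCCMmSs=8 HhCCMmss=8 HhCcMMSs=16 HhCcMMss=16 HhCcMmSs=16 HhCcMmss=16 HhccMMSs=8 HhccMMss=8 HhccMmSs=8 HhccMmss=8 hhCCMMSs=4 hhCCMMss=4 hhCCMmSs=4 hhCCMmss=4 hhCcMMSs=8 hhCcMMss=8 hhCcMmSs=8 hhCcMmss=8 hhccMMSs=4 hhccMMss=4 hhccMmSs=4 hhccMmss=4
HHccMmSs hits 4/256; gcd=4; 4÷4/256÷4 = 1/64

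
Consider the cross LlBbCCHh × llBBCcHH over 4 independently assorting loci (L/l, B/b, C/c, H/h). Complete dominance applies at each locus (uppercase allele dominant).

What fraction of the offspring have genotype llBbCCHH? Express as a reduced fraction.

P(llBbCCHH) = 1/16

LlBbCCHh gametes: LBCH×2, LBCh×2, LbCH×2, LbCh×2, lBCH×2, lBCh×2, lbCH×2, lbCh×2
llBBCcHH gametes: lBCH×8, lBcH×8
LlBbCCHh×llBBCcHH grid (16·16=256): LlBBCCHH=16 LlBBCCHh=16 LlBBCcHH=16 LlBBCcHh=16 LlBbCCHH=16 LlBbCCHh=16 LlBbCcHH=16 LlBbCcHh=16 llBBCCHH=16 llBBCCHh=16 llBBCcHH=16 llBBCcHh=16 llBbCCHH=16 llBbCCHh=16 llBbCcHH=16 llBbCcHh=16
llBbCCHH hits 16/256; gcd=16; 16÷16/256÷16 = 1/16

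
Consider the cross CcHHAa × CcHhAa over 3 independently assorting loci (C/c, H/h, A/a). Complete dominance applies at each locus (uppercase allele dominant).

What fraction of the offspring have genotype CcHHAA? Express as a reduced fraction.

CcHHAa gametes: CHA×2, CHa×2, cHA×2, cHa×2
CcHhAa gametes: CHA×1, CHa×1, ChA×1, Cha×1, cHA×1, cHa×1, chA×1, cha×1
CcHHAa×CcHhAa grid (8·8=64): CCHHAA=2 CCHHAa=4 CCHHaa=2 CCHhAA=2 CCHhAa=4 CCHhaa=2 CcHHAA=4 CcHHAa=8 CcHHaa=4 CcHhAA=4 CcHhAa=8 CcHhaa=4 ccHHAA=2 ccHHAa=4 ccHHaa=2 ccHhAA=2 ccHhAa=4 ccHhaa=2
CcHHAA hits 4/64; gcd=4; 4÷4/64÷4 = 1/16

P(CcHHAA) = 1/16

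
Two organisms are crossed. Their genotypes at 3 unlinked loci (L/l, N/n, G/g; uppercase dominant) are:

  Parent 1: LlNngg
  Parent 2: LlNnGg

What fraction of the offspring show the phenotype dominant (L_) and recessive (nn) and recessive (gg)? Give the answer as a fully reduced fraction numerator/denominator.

LlNngg gametes: LNg×2, Lng×2, lNg×2, lng×2
LlNnGg gametes: LNG×1, LNg×1, LnG×1, Lng×1, lNG×1, lNg×1, lnG×1, lng×1
LlNngg×LlNnGg grid (8·8=64): LLNNGg=2 LLNNgg=2 LLNnGg=4 LLNngg=4 LLnnGg=2 LLnngg=2 LlNNGg=4 LlNNgg=4 LlNnGg=8 LlNngg=8 LlnnGg=4 Llnngg=4 llNNGg=2 llNNgg=2 llNnGg=4 llNngg=4 llnnGg=2 llnngg=2
L_ nn gg hits 6/64; gcd=2; 6÷2/64÷2 = 3/32

P(L_ nn gg) = 3/32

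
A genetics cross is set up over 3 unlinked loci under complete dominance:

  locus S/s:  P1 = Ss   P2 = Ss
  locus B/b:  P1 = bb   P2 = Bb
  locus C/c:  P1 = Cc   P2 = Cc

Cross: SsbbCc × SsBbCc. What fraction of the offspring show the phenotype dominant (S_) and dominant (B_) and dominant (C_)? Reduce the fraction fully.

P(S_ B_ C_) = 9/32

SsbbCc gametes: SbC×2, Sbc×2, sbC×2, sbc×2
SsBbCc gametes: SBC×1, SBc×1, SbC×1, Sbc×1, sBC×1, sBc×1, sbC×1, sbc×1
SsbbCc×SsBbCc grid (8·8=64): SSBbCC=2 SSBbCc=4 SSBbcc=2 SSbbCC=2 SSbbCc=4 SSbbcc=2 SsBbCC=4 SsBbCc=8 SsBbcc=4 SsbbCC=4 SsbbCc=8 Ssbbcc=4 ssBbCC=2 ssBbCc=4 ssBbcc=2 ssbbCC=2 ssbbCc=4 ssbbcc=2
S_ B_ C_ hits 18/64; gcd=2; 18÷2/64÷2 = 9/32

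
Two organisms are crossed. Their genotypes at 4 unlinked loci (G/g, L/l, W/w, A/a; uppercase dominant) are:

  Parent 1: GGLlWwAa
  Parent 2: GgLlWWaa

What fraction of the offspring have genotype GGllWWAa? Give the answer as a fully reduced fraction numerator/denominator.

P(GGllWWAa) = 1/32

GGLlWwAa gametes: GLWA×2, GLWa×2, GLwA×2, GLwa×2, GlWA×2, GlWa×2, GlwA×2, Glwa×2
GgLlWWaa gametes: GLWa×4, GlWa×4, gLWa×4, glWa×4
GGLlWwAa×GgLlWWaa grid (16·16=256): GGLLWWAa=8 GGLLWWaa=8 GGLLWwAa=8 GGLLWwaa=8 GGLlWWAa=16 GGLlWWaa=16 GGLlWwAa=16 GGLlWwaa=16 GGllWWAa=8 GGllWWaa=8 GGllWwAa=8 GGllWwaa=8 GgLLWWAa=8 GgLLWWaa=8 GgLLWwAa=8 GgLLWwaa=8 GgLlWWAa=16 GgLlWWaa=16 GgLlWwAa=16 GgLlWwaa=16 GgllWWAa=8 GgllWWaa=8 GgllWwAa=8 GgllWwaa=8
GGllWWAa hits 8/256; gcd=8; 8÷8/256÷8 = 1/32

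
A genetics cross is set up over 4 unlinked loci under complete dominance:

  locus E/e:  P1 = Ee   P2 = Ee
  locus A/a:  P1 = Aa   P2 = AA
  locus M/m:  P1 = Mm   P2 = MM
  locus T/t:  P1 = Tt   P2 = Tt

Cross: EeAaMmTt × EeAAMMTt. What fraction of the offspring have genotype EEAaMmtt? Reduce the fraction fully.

P(EEAaMmtt) = 1/64

EeAaMmTt gametes: EAMT×1, EAMt×1, EAmT×1, EAmt×1, EaMT×1, EaMt×1, EamT×1, Eamt×1, eAMT×1, eAMt×1, eAmT×1, eAmt×1, eaMT×1, eaMt×1, eamT×1, eamt×1
EeAAMMTt gametes: EAMT×4, EAMt×4, eAMT×4, eAMt×4
EeAaMmTt×EeAAMMTt grid (16·16=256): EEAAMMTT=4 EEAAMMTt=8 EEAAMMtt=4 EEAAMmTT=4 EEAAMmTt=8 EEAAMmtt=4 EEAaMMTT=4 EEAaMMTt=8 EEAaMMtt=4 EEAaMmTT=4 EEAaMmTt=8 EEAaMmtt=4 EeAAMMTT=8 EeAAMMTt=16 EeAAMMtt=8 EeAAMmTT=8 EeAAMmTt=16 EeAAMmtt=8 EeAaMMTT=8 EeAaMMTt=16 EeAaMMtt=8 EeAaMmTT=8 EeAaMmTt=16 EeAaMmtt=8 eeAAMMTT=4 eeAAMMTt=8 eeAAMMtt=4 eeAAMmTT=4 eeAAMmTt=8 eeAAMmtt=4 eeAaMMTT=4 eeAaMMTt=8 eeAaMMtt=4 eeAaMmTT=4 eeAaMmTt=8 eeAaMmtt=4
EEAaMmtt hits 4/256; gcd=4; 4÷4/256÷4 = 1/64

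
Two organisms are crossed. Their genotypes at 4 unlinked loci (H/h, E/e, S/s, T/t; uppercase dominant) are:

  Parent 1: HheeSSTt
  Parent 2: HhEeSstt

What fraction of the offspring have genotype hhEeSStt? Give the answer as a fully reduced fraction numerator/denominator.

P(hhEeSStt) = 1/32

HheeSSTt gametes: HeST×4, HeSt×4, heST×4, heSt×4
HhEeSstt gametes: HESt×2, HEst×2, HeSt×2, Hest×2, hESt×2, hEst×2, heSt×2, hest×2
HheeSSTt×HhEeSstt grid (16·16=256): HHEeSSTt=8 HHEeSStt=8 HHEeSsTt=8 HHEeSstt=8 HHeeSSTt=8 HHeeSStt=8 HHeeSsTt=8 HHeeSstt=8 HhEeSSTt=16 HhEeSStt=16 HhEeSsTt=16 HhEeSstt=16 HheeSSTt=16 HheeSStt=16 HheeSsTt=16 HheeSstt=16 hhEeSSTt=8 hhEeSStt=8 hhEeSsTt=8 hhEeSstt=8 hheeSSTt=8 hheeSStt=8 hheeSsTt=8 hheeSstt=8
hhEeSStt hits 8/256; gcd=8; 8÷8/256÷8 = 1/32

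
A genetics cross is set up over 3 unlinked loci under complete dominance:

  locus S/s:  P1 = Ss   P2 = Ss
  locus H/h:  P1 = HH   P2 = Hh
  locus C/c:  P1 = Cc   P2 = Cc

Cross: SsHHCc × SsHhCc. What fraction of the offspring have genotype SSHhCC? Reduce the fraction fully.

SsHHCc gametes: SHC×2, SHc×2, sHC×2, sHc×2
SsHhCc gametes: SHC×1, SHc×1, ShC×1, Shc×1, sHC×1, sHc×1, shC×1, shc×1
SsHHCc×SsHhCc grid (8·8=64): SSHHCC=2 SSHHCc=4 SSHHcc=2 SSHhCC=2 SSHhCc=4 SSHhcc=2 SsHHCC=4 SsHHCc=8 SsHHcc=4 SsHhCC=4 SsHhCc=8 SsHhcc=4 ssHHCC=2 ssHHCc=4 ssHHcc=2 ssHhCC=2 ssHhCc=4 ssHhcc=2
SSHhCC hits 2/64; gcd=2; 2÷2/64÷2 = 1/32

P(SSHhCC) = 1/32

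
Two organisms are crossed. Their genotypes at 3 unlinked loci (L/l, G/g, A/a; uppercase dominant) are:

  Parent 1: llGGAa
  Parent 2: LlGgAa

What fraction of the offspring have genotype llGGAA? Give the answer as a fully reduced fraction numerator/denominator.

llGGAa gametes: lGA×4, lGa×4
LlGgAa gametes: LGA×1, LGa×1, LgA×1, Lga×1, lGA×1, lGa×1, lgA×1, lga×1
llGGAa×LlGgAa grid (8·8=64): LlGGAA=4 LlGGAa=8 LlGGaa=4 LlGgAA=4 LlGgAa=8 LlGgaa=4 llGGAA=4 llGGAa=8 llGGaa=4 llGgAA=4 llGgAa=8 llGgaa=4
llGGAA hits 4/64; gcd=4; 4÷4/64÷4 = 1/16

P(llGGAA) = 1/16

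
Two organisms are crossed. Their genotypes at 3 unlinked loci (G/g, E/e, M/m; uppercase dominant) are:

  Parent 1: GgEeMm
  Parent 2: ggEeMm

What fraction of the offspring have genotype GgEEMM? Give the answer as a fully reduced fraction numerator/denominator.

P(GgEEMM) = 1/32

GgEeMm gametes: GEM×1, GEm×1, GeM×1, Gem×1, gEM×1, gEm×1, geM×1, gem×1
ggEeMm gametes: gEM×2, gEm×2, geM×2, gem×2
GgEeMm×ggEeMm grid (8·8=64): GgEEMM=2 GgEEMm=4 GgEEmm=2 GgEeMM=4 GgEeMm=8 GgEemm=4 GgeeMM=2 GgeeMm=4 Ggeemm=2 ggEEMM=2 ggEEMm=4 ggEEmm=2 ggEeMM=4 ggEeMm=8 ggEemm=4 ggeeMM=2 ggeeMm=4 ggeemm=2
GgEEMM hits 2/64; gcd=2; 2÷2/64÷2 = 1/32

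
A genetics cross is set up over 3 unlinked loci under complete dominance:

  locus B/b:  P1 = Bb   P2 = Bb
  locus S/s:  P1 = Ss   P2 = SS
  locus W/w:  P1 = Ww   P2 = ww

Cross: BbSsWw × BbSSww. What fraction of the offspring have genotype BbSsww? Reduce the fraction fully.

P(BbSsww) = 1/8

BbSsWw gametes: BSW×1, BSw×1, BsW×1, Bsw×1, bSW×1, bSw×1, bsW×1, bsw×1
BbSSww gametes: BSw×4, bSw×4
BbSsWw×BbSSww grid (8·8=64): BBSSWw=4 BBSSww=4 BBSsWw=4 BBSsww=4 BbSSWw=8 BbSSww=8 BbSsWw=8 BbSsww=8 bbSSWw=4 bbSSww=4 bbSsWw=4 bbSsww=4
BbSsww hits 8/64; gcd=8; 8÷8/64÷8 = 1/8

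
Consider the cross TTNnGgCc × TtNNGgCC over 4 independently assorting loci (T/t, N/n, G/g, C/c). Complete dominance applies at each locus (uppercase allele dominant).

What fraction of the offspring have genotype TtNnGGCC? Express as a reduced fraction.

P(TtNnGGCC) = 1/32

TTNnGgCc gametes: TNGC×2, TNGc×2, TNgC×2, TNgc×2, TnGC×2, TnGc×2, TngC×2, Tngc×2
TtNNGgCC gametes: TNGC×4, TNgC×4, tNGC×4, tNgC×4
TTNnGgCc×TtNNGgCC grid (16·16=256): TTNNGGCC=8 TTNNGGCc=8 TTNNGgCC=16 TTNNGgCc=16 TTNNggCC=8 TTNNggCc=8 TTNnGGCC=8 TTNnGGCc=8 TTNnGgCC=16 TTNnGgCc=16 TTNnggCC=8 TTNnggCc=8 TtNNGGCC=8 TtNNGGCc=8 TtNNGgCC=16 TtNNGgCc=16 TtNNggCC=8 TtNNggCc=8 TtNnGGCC=8 TtNnGGCc=8 TtNnGgCC=16 TtNnGgCc=16 TtNnggCC=8 TtNnggCc=8
TtNnGGCC hits 8/256; gcd=8; 8÷8/256÷8 = 1/32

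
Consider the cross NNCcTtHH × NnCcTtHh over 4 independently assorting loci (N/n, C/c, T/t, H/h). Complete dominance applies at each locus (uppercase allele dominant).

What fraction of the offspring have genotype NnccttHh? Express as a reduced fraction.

P(NnccttHh) = 1/64

NNCcTtHH gametes: NCTH×4, NCtH×4, NcTH×4, NctH×4
NnCcTtHh gametes: NCTH×1, NCTh×1, NCtH×1, NCth×1, NcTH×1, NcTh×1, NctH×1, Ncth×1, nCTH×1, nCTh×1, nCtH×1, nCth×1, ncTH×1, ncTh×1, nctH×1, ncth×1
NNCcTtHH×NnCcTtHh grid (16·16=256): NNCCTTHH=4 NNCCTTHh=4 NNCCTtHH=8 NNCCTtHh=8 NNCCttHH=4 NNCCttHh=4 NNCcTTHH=8 NNCcTTHh=8 NNCcTtHH=16 NNCcTtHh=16 NNCcttHH=8 NNCcttHh=8 NNccTTHH=4 NNccTTHh=4 NNccTtHH=8 NNccTtHh=8 NNccttHH=4 NNccttHh=4 NnCCTTHH=4 NnCCTTHh=4 NnCCTtHH=8 NnCCTtHh=8 NnCCttHH=4 NnCCttHh=4 NnCcTTHH=8 NnCcTTHh=8 NnCcTtHH=16 NnCcTtHh=16 NnCcttHH=8 NnCcttHh=8 NnccTTHH=4 NnccTTHh=4 NnccTtHH=8 NnccTtHh=8 NnccttHH=4 NnccttHh=4
NnccttHh hits 4/256; gcd=4; 4÷4/256÷4 = 1/64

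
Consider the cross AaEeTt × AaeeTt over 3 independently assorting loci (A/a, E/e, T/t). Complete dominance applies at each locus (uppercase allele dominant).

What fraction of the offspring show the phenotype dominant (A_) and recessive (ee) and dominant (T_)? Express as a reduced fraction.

P(A_ ee T_) = 9/32

AaEeTt gametes: AET×1, AEt×1, AeT×1, Aet×1, aET×1, aEt×1, aeT×1, aet×1
AaeeTt gametes: AeT×2, Aet×2, aeT×2, aet×2
AaEeTt×AaeeTt grid (8·8=64): AAEeTT=2 AAEeTt=4 AAEett=2 AAeeTT=2 AAeeTt=4 AAeett=2 AaEeTT=4 AaEeTt=8 AaEett=4 AaeeTT=4 AaeeTt=8 Aaeett=4 aaEeTT=2 aaEeTt=4 aaEett=2 aaeeTT=2 aaeeTt=4 aaeett=2
A_ ee T_ hits 18/64; gcd=2; 18÷2/64÷2 = 9/32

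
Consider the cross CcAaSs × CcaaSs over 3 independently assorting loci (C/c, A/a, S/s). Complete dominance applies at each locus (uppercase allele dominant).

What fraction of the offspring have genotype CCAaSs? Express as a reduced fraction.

P(CCAaSs) = 1/16

CcAaSs gametes: CAS×1, CAs×1, CaS×1, Cas×1, cAS×1, cAs×1, caS×1, cas×1
CcaaSs gametes: CaS×2, Cas×2, caS×2, cas×2
CcAaSs×CcaaSs grid (8·8=64): CCAaSS=2 CCAaSs=4 CCAass=2 CCaaSS=2 CCaaSs=4 CCaass=2 CcAaSS=4 CcAaSs=8 CcAass=4 CcaaSS=4 CcaaSs=8 Ccaass=4 ccAaSS=2 ccAaSs=4 ccAass=2 ccaaSS=2 ccaaSs=4 ccaass=2
CCAaSs hits 4/64; gcd=4; 4÷4/64÷4 = 1/16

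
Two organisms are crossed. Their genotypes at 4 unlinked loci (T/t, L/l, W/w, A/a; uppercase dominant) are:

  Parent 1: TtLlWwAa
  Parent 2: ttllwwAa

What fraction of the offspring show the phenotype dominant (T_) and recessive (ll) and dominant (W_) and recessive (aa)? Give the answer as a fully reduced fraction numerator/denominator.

P(T_ ll W_ aa) = 1/32

TtLlWwAa gametes: TLWA×1, TLWa×1, TLwA×1, TLwa×1, TlWA×1, TlWa×1, TlwA×1, Tlwa×1, tLWA×1, tLWa×1, tLwA×1, tLwa×1, tlWA×1, tlWa×1, tlwA×1, tlwa×1
ttllwwAa gametes: tlwA×8, tlwa×8
TtLlWwAa×ttllwwAa grid (16·16=256): TtLlWwAA=8 TtLlWwAa=16 TtLlWwaa=8 TtLlwwAA=8 TtLlwwAa=16 TtLlwwaa=8 TtllWwAA=8 TtllWwAa=16 TtllWwaa=8 TtllwwAA=8 TtllwwAa=16 Ttllwwaa=8 ttLlWwAA=8 ttLlWwAa=16 ttLlWwaa=8 ttLlwwAA=8 ttLlwwAa=16 ttLlwwaa=8 ttllWwAA=8 ttllWwAa=16 ttllWwaa=8 ttllwwAA=8 ttllwwAa=16 ttllwwaa=8
T_ ll W_ aa hits 8/256; gcd=8; 8÷8/256÷8 = 1/32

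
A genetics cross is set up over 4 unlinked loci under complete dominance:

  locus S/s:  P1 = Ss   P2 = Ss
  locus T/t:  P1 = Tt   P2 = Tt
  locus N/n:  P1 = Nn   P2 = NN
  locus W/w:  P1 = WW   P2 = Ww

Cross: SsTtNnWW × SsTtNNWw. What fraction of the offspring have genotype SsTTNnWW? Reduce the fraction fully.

P(SsTTNnWW) = 1/32

SsTtNnWW gametes: STNW×2, STnW×2, StNW×2, StnW×2, sTNW×2, sTnW×2, stNW×2, stnW×2
SsTtNNWw gametes: STNW×2, STNw×2, StNW×2, StNw×2, sTNW×2, sTNw×2, stNW×2, stNw×2
SsTtNnWW×SsTtNNWw grid (16·16=256): SSTTNNWW=4 SSTTNNWw=4 SSTTNnWW=4 SSTTNnWw=4 SSTtNNWW=8 SSTtNNWw=8 SSTtNnWW=8 SSTtNnWw=8 SSttNNWW=4 SSttNNWw=4 SSttNnWW=4 SSttNnWw=4 SsTTNNWW=8 SsTTNNWw=8 SsTTNnWW=8 SsTTNnWw=8 SsTtNNWW=16 SsTtNNWw=16 SsTtNnWW=16 SsTtNnWw=16 SsttNNWW=8 SsttNNWw=8 SsttNnWW=8 SsttNnWw=8 ssTTNNWW=4 ssTTNNWw=4 ssTTNnWW=4 ssTTNnWw=4 ssTtNNWW=8 ssTtNNWw=8 ssTtNnWW=8 ssTtNnWw=8 ssttNNWW=4 ssttNNWw=4 ssttNnWW=4 ssttNnWw=4
SsTTNnWW hits 8/256; gcd=8; 8÷8/256÷8 = 1/32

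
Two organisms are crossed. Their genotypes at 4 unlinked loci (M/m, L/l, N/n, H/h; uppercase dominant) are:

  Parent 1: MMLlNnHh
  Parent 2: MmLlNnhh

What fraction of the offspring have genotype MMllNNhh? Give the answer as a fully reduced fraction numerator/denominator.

P(MMllNNhh) = 1/64

MMLlNnHh gametes: MLNH×2, MLNh×2, MLnH×2, MLnh×2, MlNH×2, MlNh×2, MlnH×2, Mlnh×2
MmLlNnhh gametes: MLNh×2, MLnh×2, MlNh×2, Mlnh×2, mLNh×2, mLnh×2, mlNh×2, mlnh×2
MMLlNnHh×MmLlNnhh grid (16·16=256): MMLLNNHh=4 MMLLNNhh=4 MMLLNnHh=8 MMLLNnhh=8 MMLLnnHh=4 MMLLnnhh=4 MMLlNNHh=8 MMLlNNhh=8 MMLlNnHh=16 MMLlNnhh=16 MMLlnnHh=8 MMLlnnhh=8 MMllNNHh=4 MMllNNhh=4 MMllNnHh=8 MMllNnhh=8 MMllnnHh=4 MMllnnhh=4 MmLLNNHh=4 MmLLNNhh=4 MmLLNnHh=8 MmLLNnhh=8 MmLLnnHh=4 MmLLnnhh=4 MmLlNNHh=8 MmLlNNhh=8 MmLlNnHh=16 MmLlNnhh=16 MmLlnnHh=8 MmLlnnhh=8 MmllNNHh=4 MmllNNhh=4 MmllNnHh=8 MmllNnhh=8 MmllnnHh=4 Mmllnnhh=4
MMllNNhh hits 4/256; gcd=4; 4÷4/256÷4 = 1/64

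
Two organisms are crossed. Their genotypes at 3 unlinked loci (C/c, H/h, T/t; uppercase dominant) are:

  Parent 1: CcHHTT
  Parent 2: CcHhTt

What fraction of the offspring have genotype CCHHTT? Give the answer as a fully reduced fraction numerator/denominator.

P(CCHHTT) = 1/16

CcHHTT gametes: CHT×4, cHT×4
CcHhTt gametes: CHT×1, CHt×1, ChT×1, Cht×1, cHT×1, cHt×1, chT×1, cht×1
CcHHTT×CcHhTt grid (8·8=64): CCHHTT=4 CCHHTt=4 CCHhTT=4 CCHhTt=4 CcHHTT=8 CcHHTt=8 CcHhTT=8 CcHhTt=8 ccHHTT=4 ccHHTt=4 ccHhTT=4 ccHhTt=4
CCHHTT hits 4/64; gcd=4; 4÷4/64÷4 = 1/16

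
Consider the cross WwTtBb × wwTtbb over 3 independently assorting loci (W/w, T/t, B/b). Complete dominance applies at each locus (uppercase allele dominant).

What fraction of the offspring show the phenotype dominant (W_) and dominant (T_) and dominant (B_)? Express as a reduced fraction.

WwTtBb gametes: WTB×1, WTb×1, WtB×1, Wtb×1, wTB×1, wTb×1, wtB×1, wtb×1
wwTtbb gametes: wTb×4, wtb×4
WwTtBb×wwTtbb grid (8·8=64): WwTTBb=4 WwTTbb=4 WwTtBb=8 WwTtbb=8 WwttBb=4 Wwttbb=4 wwTTBb=4 wwTTbb=4 wwTtBb=8 wwTtbb=8 wwttBb=4 wwttbb=4
W_ T_ B_ hits 12/64; gcd=4; 12÷4/64÷4 = 3/16

P(W_ T_ B_) = 3/16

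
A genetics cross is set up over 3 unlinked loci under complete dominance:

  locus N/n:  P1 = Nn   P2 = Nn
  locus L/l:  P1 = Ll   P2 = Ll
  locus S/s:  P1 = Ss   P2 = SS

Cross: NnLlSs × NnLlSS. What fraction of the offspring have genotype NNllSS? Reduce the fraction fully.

P(NNllSS) = 1/32

NnLlSs gametes: NLS×1, NLs×1, NlS×1, Nls×1, nLS×1, nLs×1, nlS×1, nls×1
NnLlSS gametes: NLS×2, NlS×2, nLS×2, nlS×2
NnLlSs×NnLlSS grid (8·8=64): NNLLSS=2 NNLLSs=2 NNLlSS=4 NNLlSs=4 NNllSS=2 NNllSs=2 NnLLSS=4 NnLLSs=4 NnLlSS=8 NnLlSs=8 NnllSS=4 NnllSs=4 nnLLSS=2 nnLLSs=2 nnLlSS=4 nnLlSs=4 nnllSS=2 nnllSs=2
NNllSS hits 2/64; gcd=2; 2÷2/64÷2 = 1/32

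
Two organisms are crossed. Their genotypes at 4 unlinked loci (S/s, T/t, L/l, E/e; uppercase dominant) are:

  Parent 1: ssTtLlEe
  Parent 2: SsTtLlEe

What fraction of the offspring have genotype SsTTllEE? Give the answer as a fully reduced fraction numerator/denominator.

ssTtLlEe gametes: sTLE×2, sTLe×2, sTlE×2, sTle×2, stLE×2, stLe×2, stlE×2, stle×2
SsTtLlEe gametes: STLE×1, STLe×1, STlE×1, STle×1, StLE×1, StLe×1, StlE×1, Stle×1, sTLE×1, sTLe×1, sTlE×1, sTle×1, stLE×1, stLe×1, stlE×1, stle×1
ssTtLlEe×SsTtLlEe grid (16·16=256): SsTTLLEE=2 SsTTLLEe=4 SsTTLLee=2 SsTTLlEE=4 SsTTLlEe=8 SsTTLlee=4 SsTTllEE=2 SsTTllEe=4 SsTTllee=2 SsTtLLEE=4 SsTtLLEe=8 SsTtLLee=4 SsTtLlEE=8 SsTtLlEe=16 SsTtLlee=8 SsTtllEE=4 SsTtllEe=8 SsTtllee=4 SsttLLEE=2 SsttLLEe=4 SsttLLee=2 SsttLlEE=4 SsttLlEe=8 SsttLlee=4 SsttllEE=2 SsttllEe=4 Ssttllee=2 ssTTLLEE=2 ssTTLLEe=4 ssTTLLee=2 ssTTLlEE=4 ssTTLlEe=8 ssTTLlee=4 ssTTllEE=2 ssTTllEe=4 ssTTllee=2 ssTtLLEE=4 ssTtLLEe=8 ssTtLLee=4 ssTtLlEE=8 ssTtLlEe=16 ssTtLlee=8 ssTtllEE=4 ssTtllEe=8 ssTtllee=4 ssttLLEE=2 ssttLLEe=4 ssttLLee=2 ssttLlEE=4 ssttLlEe=8 ssttLlee=4 ssttllEE=2 ssttllEe=4 ssttllee=2
SsTTllEE hits 2/256; gcd=2; 2÷2/256÷2 = 1/128

P(SsTTllEE) = 1/128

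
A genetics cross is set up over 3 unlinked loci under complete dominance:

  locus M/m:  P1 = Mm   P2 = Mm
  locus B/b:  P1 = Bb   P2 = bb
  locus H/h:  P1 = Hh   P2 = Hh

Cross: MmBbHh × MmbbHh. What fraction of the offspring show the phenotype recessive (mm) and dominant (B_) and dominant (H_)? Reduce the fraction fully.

MmBbHh gametes: MBH×1, MBh×1, MbH×1, Mbh×1, mBH×1, mBh×1, mbH×1, mbh×1
MmbbHh gametes: MbH×2, Mbh×2, mbH×2, mbh×2
MmBbHh×MmbbHh grid (8·8=64): MMBbHH=2 MMBbHh=4 MMBbhh=2 MMbbHH=2 MMbbHh=4 MMbbhh=2 MmBbHH=4 MmBbHh=8 MmBbhh=4 MmbbHH=4 MmbbHh=8 Mmbbhh=4 mmBbHH=2 mmBbHh=4 mmBbhh=2 mmbbHH=2 mmbbHh=4 mmbbhh=2
mm B_ H_ hits 6/64; gcd=2; 6÷2/64÷2 = 3/32

P(mm B_ H_) = 3/32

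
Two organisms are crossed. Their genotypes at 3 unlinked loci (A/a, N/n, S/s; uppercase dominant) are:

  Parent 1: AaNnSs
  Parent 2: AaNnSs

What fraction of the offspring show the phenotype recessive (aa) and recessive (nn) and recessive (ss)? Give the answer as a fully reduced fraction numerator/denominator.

AaNnSs gametes: ANS×1, ANs×1, AnS×1, Ans×1, aNS×1, aNs×1, anS×1, ans×1
AaNnSs gametes: ANS×1, ANs×1, AnS×1, Ans×1, aNS×1, aNs×1, anS×1, ans×1
AaNnSs×AaNnSs grid (8·8=64): AANNSS=1 AANNSs=2 AANNss=1 AANnSS=2 AANnSs=4 AANnss=2 AAnnSS=1 AAnnSs=2 AAnnss=1 AaNNSS=2 AaNNSs=4 AaNNss=2 AaNnSS=4 AaNnSs=8 AaNnss=4 AannSS=2 AannSs=4 Aannss=2 aaNNSS=1 aaNNSs=2 aaNNss=1 aaNnSS=2 aaNnSs=4 aaNnss=2 aannSS=1 aannSs=2 aannss=1
aa nn ss hits 1/64; gcd=1; 1÷1/64÷1 = 1/64

P(aa nn ss) = 1/64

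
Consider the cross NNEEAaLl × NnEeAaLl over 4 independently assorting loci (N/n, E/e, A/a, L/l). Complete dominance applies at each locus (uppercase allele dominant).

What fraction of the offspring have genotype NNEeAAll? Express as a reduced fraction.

P(NNEeAAll) = 1/64

NNEEAaLl gametes: NEAL×4, NEAl×4, NEaL×4, NEal×4
NnEeAaLl gametes: NEAL×1, NEAl×1, NEaL×1, NEal×1, NeAL×1, NeAl×1, NeaL×1, Neal×1, nEAL×1, nEAl×1, nEaL×1, nEal×1, neAL×1, neAl×1, neaL×1, neal×1
NNEEAaLl×NnEeAaLl grid (16·16=256): NNEEAALL=4 NNEEAALl=8 NNEEAAll=4 NNEEAaLL=8 NNEEAaLl=16 NNEEAall=8 NNEEaaLL=4 NNEEaaLl=8 NNEEaall=4 NNEeAALL=4 NNEeAALl=8 NNEeAAll=4 NNEeAaLL=8 NNEeAaLl=16 NNEeAall=8 NNEeaaLL=4 NNEeaaLl=8 NNEeaall=4 NnEEAALL=4 NnEEAALl=8 NnEEAAll=4 NnEEAaLL=8 NnEEAaLl=16 NnEEAall=8 NnEEaaLL=4 NnEEaaLl=8 NnEEaall=4 NnEeAALL=4 NnEeAALl=8 NnEeAAll=4 NnEeAaLL=8 NnEeAaLl=16 NnEeAall=8 NnEeaaLL=4 NnEeaaLl=8 NnEeaall=4
NNEeAAll hits 4/256; gcd=4; 4÷4/256÷4 = 1/64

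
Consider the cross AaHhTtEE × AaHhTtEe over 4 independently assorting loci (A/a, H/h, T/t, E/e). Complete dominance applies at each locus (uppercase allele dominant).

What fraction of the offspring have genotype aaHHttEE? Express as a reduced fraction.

P(aaHHttEE) = 1/128

AaHhTtEE gametes: AHTE×2, AHtE×2, AhTE×2, AhtE×2, aHTE×2, aHtE×2, ahTE×2, ahtE×2
AaHhTtEe gametes: AHTE×1, AHTe×1, AHtE×1, AHte×1, AhTE×1, AhTe×1, AhtE×1, Ahte×1, aHTE×1, aHTe×1, aHtE×1, aHte×1, ahTE×1, ahTe×1, ahtE×1, ahte×1
AaHhTtEE×AaHhTtEe grid (16·16=256): AAHHTTEE=2 AAHHTTEe=2 AAHHTtEE=4 AAHHTtEe=4 AAHHttEE=2 AAHHttEe=2 AAHhTTEE=4 AAHhTTEe=4 AAHhTtEE=8 AAHhTtEe=8 AAHhttEE=4 AAHhttEe=4 AAhhTTEE=2 AAhhTTEe=2 AAhhTtEE=4 AAhhTtEe=4 AAhhttEE=2 AAhhttEe=2 AaHHTTEE=4 AaHHTTEe=4 AaHHTtEE=8 AaHHTtEe=8 AaHHttEE=4 AaHHttEe=4 AaHhTTEE=8 AaHhTTEe=8 AaHhTtEE=16 AaHhTtEe=16 AaHhttEE=8 AaHhttEe=8 AahhTTEE=4 AahhTTEe=4 AahhTtEE=8 AahhTtEe=8 AahhttEE=4 AahhttEe=4 aaHHTTEE=2 aaHHTTEe=2 aaHHTtEE=4 aaHHTtEe=4 aaHHttEE=2 aaHHttEe=2 aaHhTTEE=4 aaHhTTEe=4 aaHhTtEE=8 aaHhTtEe=8 aaHhttEE=4 aaHhttEe=4 aahhTTEE=2 aahhTTEe=2 aahhTtEE=4 aahhTtEe=4 aahhttEE=2 aahhttEe=2
aaHHttEE hits 2/256; gcd=2; 2÷2/256÷2 = 1/128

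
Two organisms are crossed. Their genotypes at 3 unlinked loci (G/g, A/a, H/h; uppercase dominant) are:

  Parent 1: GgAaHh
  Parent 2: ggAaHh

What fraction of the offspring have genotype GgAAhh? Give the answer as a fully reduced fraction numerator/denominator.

GgAaHh gametes: GAH×1, GAh×1, GaH×1, Gah×1, gAH×1, gAh×1, gaH×1, gah×1
ggAaHh gametes: gAH×2, gAh×2, gaH×2, gah×2
GgAaHh×ggAaHh grid (8·8=64): GgAAHH=2 GgAAHh=4 GgAAhh=2 GgAaHH=4 GgAaHh=8 GgAahh=4 GgaaHH=2 GgaaHh=4 Ggaahh=2 ggAAHH=2 ggAAHh=4 ggAAhh=2 ggAaHH=4 ggAaHh=8 ggAahh=4 ggaaHH=2 ggaaHh=4 ggaahh=2
GgAAhh hits 2/64; gcd=2; 2÷2/64÷2 = 1/32

P(GgAAhh) = 1/32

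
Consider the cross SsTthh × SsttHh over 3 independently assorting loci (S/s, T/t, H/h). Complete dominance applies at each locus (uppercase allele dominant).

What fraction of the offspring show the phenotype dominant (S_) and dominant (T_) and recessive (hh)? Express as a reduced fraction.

SsTthh gametes: STh×2, Sth×2, sTh×2, sth×2
SsttHh gametes: StH×2, Sth×2, stH×2, sth×2
SsTthh×SsttHh grid (8·8=64): SSTtHh=4 SSTthh=4 SSttHh=4 SStthh=4 SsTtHh=8 SsTthh=8 SsttHh=8 Sstthh=8 ssTtHh=4 ssTthh=4 ssttHh=4 sstthh=4
S_ T_ hh hits 12/64; gcd=4; 12÷4/64÷4 = 3/16

P(S_ T_ hh) = 3/16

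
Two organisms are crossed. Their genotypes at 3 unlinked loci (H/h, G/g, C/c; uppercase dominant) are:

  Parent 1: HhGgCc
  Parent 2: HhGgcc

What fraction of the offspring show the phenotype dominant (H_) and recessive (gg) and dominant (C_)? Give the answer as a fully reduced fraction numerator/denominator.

HhGgCc gametes: HGC×1, HGc×1, HgC×1, Hgc×1, hGC×1, hGc×1, hgC×1, hgc×1
HhGgcc gametes: HGc×2, Hgc×2, hGc×2, hgc×2
HhGgCc×HhGgcc grid (8·8=64): HHGGCc=2 HHGGcc=2 HHGgCc=4 HHGgcc=4 HHggCc=2 HHggcc=2 HhGGCc=4 HhGGcc=4 HhGgCc=8 HhGgcc=8 HhggCc=4 Hhggcc=4 hhGGCc=2 hhGGcc=2 hhGgCc=4 hhGgcc=4 hhggCc=2 hhggcc=2
H_ gg C_ hits 6/64; gcd=2; 6÷2/64÷2 = 3/32

P(H_ gg C_) = 3/32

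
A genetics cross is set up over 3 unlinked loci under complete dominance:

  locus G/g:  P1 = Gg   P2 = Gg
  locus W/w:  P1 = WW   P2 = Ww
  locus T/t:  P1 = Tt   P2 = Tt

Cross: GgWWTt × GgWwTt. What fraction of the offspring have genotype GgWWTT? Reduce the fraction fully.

GgWWTt gametes: GWT×2, GWt×2, gWT×2, gWt×2
GgWwTt gametes: GWT×1, GWt×1, GwT×1, Gwt×1, gWT×1, gWt×1, gwT×1, gwt×1
GgWWTt×GgWwTt grid (8·8=64): GGWWTT=2 GGWWTt=4 GGWWtt=2 GGWwTT=2 GGWwTt=4 GGWwtt=2 GgWWTT=4 GgWWTt=8 GgWWtt=4 GgWwTT=4 GgWwTt=8 GgWwtt=4 ggWWTT=2 ggWWTt=4 ggWWtt=2 ggWwTT=2 ggWwTt=4 ggWwtt=2
GgWWTT hits 4/64; gcd=4; 4÷4/64÷4 = 1/16

P(GgWWTT) = 1/16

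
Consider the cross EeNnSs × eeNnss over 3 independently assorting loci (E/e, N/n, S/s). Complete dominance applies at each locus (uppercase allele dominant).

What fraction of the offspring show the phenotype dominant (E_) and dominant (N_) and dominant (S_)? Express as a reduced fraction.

EeNnSs gametes: ENS×1, ENs×1, EnS×1, Ens×1, eNS×1, eNs×1, enS×1, ens×1
eeNnss gametes: eNs×4, ens×4
EeNnSs×eeNnss grid (8·8=64): EeNNSs=4 EeNNss=4 EeNnSs=8 EeNnss=8 EennSs=4 Eennss=4 eeNNSs=4 eeNNss=4 eeNnSs=8 eeNnss=8 eennSs=4 eennss=4
E_ N_ S_ hits 12/64; gcd=4; 12÷4/64÷4 = 3/16

P(E_ N_ S_) = 3/16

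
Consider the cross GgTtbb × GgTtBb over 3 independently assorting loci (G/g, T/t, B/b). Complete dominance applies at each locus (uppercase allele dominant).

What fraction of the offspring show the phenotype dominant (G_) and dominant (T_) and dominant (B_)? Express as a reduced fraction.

GgTtbb gametes: GTb×2, Gtb×2, gTb×2, gtb×2
GgTtBb gametes: GTB×1, GTb×1, GtB×1, Gtb×1, gTB×1, gTb×1, gtB×1, gtb×1
GgTtbb×GgTtBb grid (8·8=64): GGTTBb=2 GGTTbb=2 GGTtBb=4 GGTtbb=4 GGttBb=2 GGttbb=2 GgTTBb=4 GgTTbb=4 GgTtBb=8 GgTtbb=8 GgttBb=4 Ggttbb=4 ggTTBb=2 ggTTbb=2 ggTtBb=4 ggTtbb=4 ggttBb=2 ggttbb=2
G_ T_ B_ hits 18/64; gcd=2; 18÷2/64÷2 = 9/32

P(G_ T_ B_) = 9/32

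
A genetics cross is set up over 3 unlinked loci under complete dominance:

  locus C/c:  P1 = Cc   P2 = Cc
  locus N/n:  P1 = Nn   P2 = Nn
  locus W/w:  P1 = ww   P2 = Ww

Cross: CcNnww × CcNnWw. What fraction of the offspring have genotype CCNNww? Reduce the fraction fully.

CcNnww gametes: CNw×2, Cnw×2, cNw×2, cnw×2
CcNnWw gametes: CNW×1, CNw×1, CnW×1, Cnw×1, cNW×1, cNw×1, cnW×1, cnw×1
CcNnww×CcNnWw grid (8·8=64): CCNNWw=2 CCNNww=2 CCNnWw=4 CCNnww=4 CCnnWw=2 CCnnww=2 CcNNWw=4 CcNNww=4 CcNnWw=8 CcNnww=8 CcnnWw=4 Ccnnww=4 ccNNWw=2 ccNNww=2 ccNnWw=4 ccNnww=4 ccnnWw=2 ccnnww=2
CCNNww hits 2/64; gcd=2; 2÷2/64÷2 = 1/32

P(CCNNww) = 1/32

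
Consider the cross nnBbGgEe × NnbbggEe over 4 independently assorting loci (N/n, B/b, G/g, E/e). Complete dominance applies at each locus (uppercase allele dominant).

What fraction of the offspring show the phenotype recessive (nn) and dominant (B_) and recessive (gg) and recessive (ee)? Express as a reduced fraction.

P(nn B_ gg ee) = 1/32

nnBbGgEe gametes: nBGE×2, nBGe×2, nBgE×2, nBge×2, nbGE×2, nbGe×2, nbgE×2, nbge×2
NnbbggEe gametes: NbgE×4, Nbge×4, nbgE×4, nbge×4
nnBbGgEe×NnbbggEe grid (16·16=256): NnBbGgEE=8 NnBbGgEe=16 NnBbGgee=8 NnBbggEE=8 NnBbggEe=16 NnBbggee=8 NnbbGgEE=8 NnbbGgEe=16 NnbbGgee=8 NnbbggEE=8 NnbbggEe=16 Nnbbggee=8 nnBbGgEE=8 nnBbGgEe=16 nnBbGgee=8 nnBbggEE=8 nnBbggEe=16 nnBbggee=8 nnbbGgEE=8 nnbbGgEe=16 nnbbGgee=8 nnbbggEE=8 nnbbggEe=16 nnbbggee=8
nn B_ gg ee hits 8/256; gcd=8; 8÷8/256÷8 = 1/32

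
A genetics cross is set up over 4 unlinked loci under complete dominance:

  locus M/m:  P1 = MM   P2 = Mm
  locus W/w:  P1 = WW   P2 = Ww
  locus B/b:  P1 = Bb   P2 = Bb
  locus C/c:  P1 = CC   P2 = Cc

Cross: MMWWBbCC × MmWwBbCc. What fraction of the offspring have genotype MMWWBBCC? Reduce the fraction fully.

MMWWBbCC gametes: MWBC×8, MWbC×8
MmWwBbCc gametes: MWBC×1, MWBc×1, MWbC×1, MWbc×1, MwBC×1, MwBc×1, MwbC×1, Mwbc×1, mWBC×1, mWBc×1, mWbC×1, mWbc×1, mwBC×1, mwBc×1, mwbC×1, mwbc×1
MMWWBbCC×MmWwBbCc grid (16·16=256): MMWWBBCC=8 MMWWBBCc=8 MMWWBbCC=16 MMWWBbCc=16 MMWWbbCC=8 MMWWbbCc=8 MMWwBBCC=8 MMWwBBCc=8 MMWwBbCC=16 MMWwBbCc=16 MMWwbbCC=8 MMWwbbCc=8 MmWWBBCC=8 MmWWBBCc=8 MmWWBbCC=16 MmWWBbCc=16 MmWWbbCC=8 MmWWbbCc=8 MmWwBBCC=8 MmWwBBCc=8 MmWwBbCC=16 MmWwBbCc=16 MmWwbbCC=8 MmWwbbCc=8
MMWWBBCC hits 8/256; gcd=8; 8÷8/256÷8 = 1/32

P(MMWWBBCC) = 1/32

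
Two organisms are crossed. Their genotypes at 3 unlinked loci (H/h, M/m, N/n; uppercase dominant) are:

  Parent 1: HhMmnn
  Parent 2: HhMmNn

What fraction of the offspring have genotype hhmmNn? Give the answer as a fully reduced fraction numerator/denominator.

HhMmnn gametes: HMn×2, Hmn×2, hMn×2, hmn×2
HhMmNn gametes: HMN×1, HMn×1, HmN×1, Hmn×1, hMN×1, hMn×1, hmN×1, hmn×1
HhMmnn×HhMmNn grid (8·8=64): HHMMNn=2 HHMMnn=2 HHMmNn=4 HHMmnn=4 HHmmNn=2 HHmmnn=2 HhMMNn=4 HhMMnn=4 HhMmNn=8 HhMmnn=8 HhmmNn=4 Hhmmnn=4 hhMMNn=2 hhMMnn=2 hhMmNn=4 hhMmnn=4 hhmmNn=2 hhmmnn=2
hhmmNn hits 2/64; gcd=2; 2÷2/64÷2 = 1/32

P(hhmmNn) = 1/32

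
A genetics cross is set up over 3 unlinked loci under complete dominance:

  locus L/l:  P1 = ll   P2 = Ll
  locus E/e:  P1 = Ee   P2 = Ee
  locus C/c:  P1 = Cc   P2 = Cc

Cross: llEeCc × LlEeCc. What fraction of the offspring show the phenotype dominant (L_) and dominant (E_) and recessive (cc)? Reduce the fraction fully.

P(L_ E_ cc) = 3/32

llEeCc gametes: lEC×2, lEc×2, leC×2, lec×2
LlEeCc gametes: LEC×1, LEc×1, LeC×1, Lec×1, lEC×1, lEc×1, leC×1, lec×1
llEeCc×LlEeCc grid (8·8=64): LlEECC=2 LlEECc=4 LlEEcc=2 LlEeCC=4 LlEeCc=8 LlEecc=4 LleeCC=2 LleeCc=4 Lleecc=2 llEECC=2 llEECc=4 llEEcc=2 llEeCC=4 llEeCc=8 llEecc=4 lleeCC=2 lleeCc=4 lleecc=2
L_ E_ cc hits 6/64; gcd=2; 6÷2/64÷2 = 3/32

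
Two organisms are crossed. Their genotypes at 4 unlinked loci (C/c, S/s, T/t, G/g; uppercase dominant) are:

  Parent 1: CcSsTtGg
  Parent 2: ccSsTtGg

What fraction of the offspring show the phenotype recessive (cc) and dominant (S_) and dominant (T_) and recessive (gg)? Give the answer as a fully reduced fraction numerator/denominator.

P(cc S_ T_ gg) = 9/128

CcSsTtGg gametes: CSTG×1, CSTg×1, CStG×1, CStg×1, CsTG×1, CsTg×1, CstG×1, Cstg×1, cSTG×1, cSTg×1, cStG×1, cStg×1, csTG×1, csTg×1, cstG×1, cstg×1
ccSsTtGg gametes: cSTG×2, cSTg×2, cStG×2, cStg×2, csTG×2, csTg×2, cstG×2, cstg×2
CcSsTtGg×ccSsTtGg grid (16·16=256): CcSSTTGG=2 CcSSTTGg=4 CcSSTTgg=2 CcSSTtGG=4 CcSSTtGg=8 CcSSTtgg=4 CcSSttGG=2 CcSSttGg=4 CcSSttgg=2 CcSsTTGG=4 CcSsTTGg=8 CcSsTTgg=4 CcSsTtGG=8 CcSsTtGg=16 CcSsTtgg=8 CcSsttGG=4 CcSsttGg=8 CcSsttgg=4 CcssTTGG=2 CcssTTGg=4 CcssTTgg=2 CcssTtGG=4 CcssTtGg=8 CcssTtgg=4 CcssttGG=2 CcssttGg=4 Ccssttgg=2 ccSSTTGG=2 ccSSTTGg=4 ccSSTTgg=2 ccSSTtGG=4 ccSSTtGg=8 ccSSTtgg=4 ccSSttGG=2 ccSSttGg=4 ccSSttgg=2 ccSsTTGG=4 ccSsTTGg=8 ccSsTTgg=4 ccSsTtGG=8 ccSsTtGg=16 ccSsTtgg=8 ccSsttGG=4 ccSsttGg=8 ccSsttgg=4 ccssTTGG=2 ccssTTGg=4 ccssTTgg=2 ccssTtGG=4 ccssTtGg=8 ccssTtgg=4 ccssttGG=2 ccssttGg=4 ccssttgg=2
cc S_ T_ gg hits 18/256; gcd=2; 18÷2/256÷2 = 9/128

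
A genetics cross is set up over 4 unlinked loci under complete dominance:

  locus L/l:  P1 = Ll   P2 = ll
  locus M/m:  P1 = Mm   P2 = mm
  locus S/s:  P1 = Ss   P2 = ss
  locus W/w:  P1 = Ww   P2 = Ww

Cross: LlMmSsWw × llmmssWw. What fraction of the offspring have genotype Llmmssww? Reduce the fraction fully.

P(Llmmssww) = 1/32

LlMmSsWw gametes: LMSW×1, LMSw×1, LMsW×1, LMsw×1, LmSW×1, LmSw×1, LmsW×1, Lmsw×1, lMSW×1, lMSw×1, lMsW×1, lMsw×1, lmSW×1, lmSw×1, lmsW×1, lmsw×1
llmmssWw gametes: lmsW×8, lmsw×8
LlMmSsWw×llmmssWw grid (16·16=256): LlMmSsWW=8 LlMmSsWw=16 LlMmSsww=8 LlMmssWW=8 LlMmssWw=16 LlMmssww=8 LlmmSsWW=8 LlmmSsWw=16 LlmmSsww=8 LlmmssWW=8 LlmmssWw=16 Llmmssww=8 llMmSsWW=8 llMmSsWw=16 llMmSsww=8 llMmssWW=8 llMmssWw=16 llMmssww=8 llmmSsWW=8 llmmSsWw=16 llmmSsww=8 llmmssWW=8 llmmssWw=16 llmmssww=8
Llmmssww hits 8/256; gcd=8; 8÷8/256÷8 = 1/32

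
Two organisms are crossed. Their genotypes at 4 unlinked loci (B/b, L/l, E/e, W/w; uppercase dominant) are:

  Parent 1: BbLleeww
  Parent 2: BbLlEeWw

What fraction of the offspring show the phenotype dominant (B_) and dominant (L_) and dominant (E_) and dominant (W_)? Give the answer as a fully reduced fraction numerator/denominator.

P(B_ L_ E_ W_) = 9/64

BbLleeww gametes: BLew×4, Blew×4, bLew×4, blew×4
BbLlEeWw gametes: BLEW×1, BLEw×1, BLeW×1, BLew×1, BlEW×1, BlEw×1, BleW×1, Blew×1, bLEW×1, bLEw×1, bLeW×1, bLew×1, blEW×1, blEw×1, bleW×1, blew×1
BbLleeww×BbLlEeWw grid (16·16=256): BBLLEeWw=4 BBLLEeww=4 BBLLeeWw=4 BBLLeeww=4 BBLlEeWw=8 BBLlEeww=8 BBLleeWw=8 BBLleeww=8 BBllEeWw=4 BBllEeww=4 BBlleeWw=4 BBlleeww=4 BbLLEeWw=8 BbLLEeww=8 BbLLeeWw=8 BbLLeeww=8 BbLlEeWw=16 BbLlEeww=16 BbLleeWw=16 BbLleeww=16 BbllEeWw=8 BbllEeww=8 BblleeWw=8 Bblleeww=8 bbLLEeWw=4 bbLLEeww=4 bbLLeeWw=4 bbLLeeww=4 bbLlEeWw=8 bbLlEeww=8 bbLleeWw=8 bbLleeww=8 bbllEeWw=4 bbllEeww=4 bblleeWw=4 bblleeww=4
B_ L_ E_ W_ hits 36/256; gcd=4; 36÷4/256÷4 = 9/64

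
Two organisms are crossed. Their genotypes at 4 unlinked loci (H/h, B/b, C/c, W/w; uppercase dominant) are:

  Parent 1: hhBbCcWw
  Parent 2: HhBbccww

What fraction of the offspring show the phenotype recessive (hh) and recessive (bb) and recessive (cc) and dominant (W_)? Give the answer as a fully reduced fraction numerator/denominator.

hhBbCcWw gametes: hBCW×2, hBCw×2, hBcW×2, hBcw×2, hbCW×2, hbCw×2, hbcW×2, hbcw×2
HhBbccww gametes: HBcw×4, Hbcw×4, hBcw×4, hbcw×4
hhBbCcWw×HhBbccww grid (16·16=256): HhBBCcWw=8 HhBBCcww=8 HhBBccWw=8 HhBBccww=8 HhBbCcWw=16 HhBbCcww=16 HhBbccWw=16 HhBbccww=16 HhbbCcWw=8 HhbbCcww=8 HhbbccWw=8 Hhbbccww=8 hhBBCcWw=8 hhBBCcww=8 hhBBccWw=8 hhBBccww=8 hhBbCcWw=16 hhBbCcww=16 hhBbccWw=16 hhBbccww=16 hhbbCcWw=8 hhbbCcww=8 hhbbccWw=8 hhbbccww=8
hh bb cc W_ hits 8/256; gcd=8; 8÷8/256÷8 = 1/32

P(hh bb cc W_) = 1/32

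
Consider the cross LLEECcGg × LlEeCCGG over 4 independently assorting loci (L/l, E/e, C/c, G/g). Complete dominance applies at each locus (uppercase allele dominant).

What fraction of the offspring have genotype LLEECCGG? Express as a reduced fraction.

LLEECcGg gametes: LECG×4, LECg×4, LEcG×4, LEcg×4
LlEeCCGG gametes: LECG×4, LeCG×4, lECG×4, leCG×4
LLEECcGg×LlEeCCGG grid (16·16=256): LLEECCGG=16 LLEECCGg=16 LLEECcGG=16 LLEECcGg=16 LLEeCCGG=16 LLEeCCGg=16 LLEeCcGG=16 LLEeCcGg=16 LlEECCGG=16 LlEECCGg=16 LlEECcGG=16 LlEECcGg=16 LlEeCCGG=16 LlEeCCGg=16 LlEeCcGG=16 LlEeCcGg=16
LLEECCGG hits 16/256; gcd=16; 16÷16/256÷16 = 1/16

P(LLEECCGG) = 1/16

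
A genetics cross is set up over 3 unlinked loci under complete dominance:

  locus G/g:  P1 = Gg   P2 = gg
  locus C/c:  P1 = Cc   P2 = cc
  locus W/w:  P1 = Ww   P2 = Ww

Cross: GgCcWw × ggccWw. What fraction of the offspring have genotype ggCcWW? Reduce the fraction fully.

P(ggCcWW) = 1/16

GgCcWw gametes: GCW×1, GCw×1, GcW×1, Gcw×1, gCW×1, gCw×1, gcW×1, gcw×1
ggccWw gametes: gcW×4, gcw×4
GgCcWw×ggccWw grid (8·8=64): GgCcWW=4 GgCcWw=8 GgCcww=4 GgccWW=4 GgccWw=8 Ggccww=4 ggCcWW=4 ggCcWw=8 ggCcww=4 ggccWW=4 ggccWw=8 ggccww=4
ggCcWW hits 4/64; gcd=4; 4÷4/64÷4 = 1/16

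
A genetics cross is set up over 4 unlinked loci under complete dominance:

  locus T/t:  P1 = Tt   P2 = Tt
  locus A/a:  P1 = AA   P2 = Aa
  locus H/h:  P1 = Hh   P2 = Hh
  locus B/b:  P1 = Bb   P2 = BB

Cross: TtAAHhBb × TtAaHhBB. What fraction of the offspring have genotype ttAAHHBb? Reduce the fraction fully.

TtAAHhBb gametes: TAHB×2, TAHb×2, TAhB×2, TAhb×2, tAHB×2, tAHb×2, tAhB×2, tAhb×2
TtAaHhBB gametes: TAHB×2, TAhB×2, TaHB×2, TahB×2, tAHB×2, tAhB×2, taHB×2, tahB×2
TtAAHhBb×TtAaHhBB grid (16·16=256): TTAAHHBB=4 TTAAHHBb=4 TTAAHhBB=8 TTAAHhBb=8 TTAAhhBB=4 TTAAhhBb=4 TTAaHHBB=4 TTAaHHBb=4 TTAaHhBB=8 TTAaHhBb=8 TTAahhBB=4 TTAahhBb=4 TtAAHHBB=8 TtAAHHBb=8 TtAAHhBB=16 TtAAHhBb=16 TtAAhhBB=8 TtAAhhBb=8 TtAaHHBB=8 TtAaHHBb=8 TtAaHhBB=16 TtAaHhBb=16 TtAahhBB=8 TtAahhBb=8 ttAAHHBB=4 ttAAHHBb=4 ttAAHhBB=8 ttAAHhBb=8 ttAAhhBB=4 ttAAhhBb=4 ttAaHHBB=4 ttAaHHBb=4 ttAaHhBB=8 ttAaHhBb=8 ttAahhBB=4 ttAahhBb=4
ttAAHHBb hits 4/256; gcd=4; 4÷4/256÷4 = 1/64

P(ttAAHHBb) = 1/64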